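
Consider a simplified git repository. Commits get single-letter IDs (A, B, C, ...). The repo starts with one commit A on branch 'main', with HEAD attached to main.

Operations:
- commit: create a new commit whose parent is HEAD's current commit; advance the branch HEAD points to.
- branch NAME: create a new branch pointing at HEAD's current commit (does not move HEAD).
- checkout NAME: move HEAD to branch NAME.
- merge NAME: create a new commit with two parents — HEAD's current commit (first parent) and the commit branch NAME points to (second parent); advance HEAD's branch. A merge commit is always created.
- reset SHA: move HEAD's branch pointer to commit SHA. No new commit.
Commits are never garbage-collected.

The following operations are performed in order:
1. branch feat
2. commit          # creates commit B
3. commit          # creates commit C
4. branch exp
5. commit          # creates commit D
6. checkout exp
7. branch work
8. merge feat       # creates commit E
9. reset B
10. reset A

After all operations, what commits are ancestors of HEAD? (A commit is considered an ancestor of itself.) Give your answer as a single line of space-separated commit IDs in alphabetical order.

After op 1 (branch): HEAD=main@A [feat=A main=A]
After op 2 (commit): HEAD=main@B [feat=A main=B]
After op 3 (commit): HEAD=main@C [feat=A main=C]
After op 4 (branch): HEAD=main@C [exp=C feat=A main=C]
After op 5 (commit): HEAD=main@D [exp=C feat=A main=D]
After op 6 (checkout): HEAD=exp@C [exp=C feat=A main=D]
After op 7 (branch): HEAD=exp@C [exp=C feat=A main=D work=C]
After op 8 (merge): HEAD=exp@E [exp=E feat=A main=D work=C]
After op 9 (reset): HEAD=exp@B [exp=B feat=A main=D work=C]
After op 10 (reset): HEAD=exp@A [exp=A feat=A main=D work=C]

Answer: A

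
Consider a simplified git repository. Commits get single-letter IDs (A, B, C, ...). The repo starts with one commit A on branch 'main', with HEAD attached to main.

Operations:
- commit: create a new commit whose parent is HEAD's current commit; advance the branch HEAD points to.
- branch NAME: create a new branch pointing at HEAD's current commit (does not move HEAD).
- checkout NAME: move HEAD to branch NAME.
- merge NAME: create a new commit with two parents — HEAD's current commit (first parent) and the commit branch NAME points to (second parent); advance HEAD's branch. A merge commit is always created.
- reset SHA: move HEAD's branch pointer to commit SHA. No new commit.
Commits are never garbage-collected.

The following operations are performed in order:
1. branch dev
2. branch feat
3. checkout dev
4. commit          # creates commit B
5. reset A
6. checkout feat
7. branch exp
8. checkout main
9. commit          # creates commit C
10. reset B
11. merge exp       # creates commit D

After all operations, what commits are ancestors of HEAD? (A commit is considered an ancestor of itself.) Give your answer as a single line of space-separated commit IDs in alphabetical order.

Answer: A B D

Derivation:
After op 1 (branch): HEAD=main@A [dev=A main=A]
After op 2 (branch): HEAD=main@A [dev=A feat=A main=A]
After op 3 (checkout): HEAD=dev@A [dev=A feat=A main=A]
After op 4 (commit): HEAD=dev@B [dev=B feat=A main=A]
After op 5 (reset): HEAD=dev@A [dev=A feat=A main=A]
After op 6 (checkout): HEAD=feat@A [dev=A feat=A main=A]
After op 7 (branch): HEAD=feat@A [dev=A exp=A feat=A main=A]
After op 8 (checkout): HEAD=main@A [dev=A exp=A feat=A main=A]
After op 9 (commit): HEAD=main@C [dev=A exp=A feat=A main=C]
After op 10 (reset): HEAD=main@B [dev=A exp=A feat=A main=B]
After op 11 (merge): HEAD=main@D [dev=A exp=A feat=A main=D]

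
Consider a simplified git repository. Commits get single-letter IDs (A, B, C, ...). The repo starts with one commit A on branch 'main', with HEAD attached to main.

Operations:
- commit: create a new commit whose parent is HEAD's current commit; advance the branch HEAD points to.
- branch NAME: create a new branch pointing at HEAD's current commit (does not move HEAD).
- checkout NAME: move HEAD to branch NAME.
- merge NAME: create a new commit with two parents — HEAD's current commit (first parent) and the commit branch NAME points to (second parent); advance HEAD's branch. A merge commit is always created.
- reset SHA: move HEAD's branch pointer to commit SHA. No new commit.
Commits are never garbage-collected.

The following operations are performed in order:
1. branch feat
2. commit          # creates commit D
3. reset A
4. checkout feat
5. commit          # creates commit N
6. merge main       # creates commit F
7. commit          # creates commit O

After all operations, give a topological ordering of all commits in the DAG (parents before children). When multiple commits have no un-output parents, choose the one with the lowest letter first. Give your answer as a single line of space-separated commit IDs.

After op 1 (branch): HEAD=main@A [feat=A main=A]
After op 2 (commit): HEAD=main@D [feat=A main=D]
After op 3 (reset): HEAD=main@A [feat=A main=A]
After op 4 (checkout): HEAD=feat@A [feat=A main=A]
After op 5 (commit): HEAD=feat@N [feat=N main=A]
After op 6 (merge): HEAD=feat@F [feat=F main=A]
After op 7 (commit): HEAD=feat@O [feat=O main=A]
commit A: parents=[]
commit D: parents=['A']
commit F: parents=['N', 'A']
commit N: parents=['A']
commit O: parents=['F']

Answer: A D N F O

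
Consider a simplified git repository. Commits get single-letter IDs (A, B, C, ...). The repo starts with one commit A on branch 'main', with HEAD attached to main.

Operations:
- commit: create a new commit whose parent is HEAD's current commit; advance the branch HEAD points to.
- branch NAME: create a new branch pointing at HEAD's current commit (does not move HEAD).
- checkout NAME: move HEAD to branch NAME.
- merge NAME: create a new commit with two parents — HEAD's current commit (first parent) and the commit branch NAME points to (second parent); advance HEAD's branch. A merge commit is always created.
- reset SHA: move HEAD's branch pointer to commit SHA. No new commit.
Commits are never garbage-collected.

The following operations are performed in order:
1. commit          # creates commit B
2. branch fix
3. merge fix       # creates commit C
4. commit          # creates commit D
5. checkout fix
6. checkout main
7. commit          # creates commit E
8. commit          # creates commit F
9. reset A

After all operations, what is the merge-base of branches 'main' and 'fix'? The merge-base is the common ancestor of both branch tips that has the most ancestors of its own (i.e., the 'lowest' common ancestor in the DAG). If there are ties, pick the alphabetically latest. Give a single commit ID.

After op 1 (commit): HEAD=main@B [main=B]
After op 2 (branch): HEAD=main@B [fix=B main=B]
After op 3 (merge): HEAD=main@C [fix=B main=C]
After op 4 (commit): HEAD=main@D [fix=B main=D]
After op 5 (checkout): HEAD=fix@B [fix=B main=D]
After op 6 (checkout): HEAD=main@D [fix=B main=D]
After op 7 (commit): HEAD=main@E [fix=B main=E]
After op 8 (commit): HEAD=main@F [fix=B main=F]
After op 9 (reset): HEAD=main@A [fix=B main=A]
ancestors(main=A): ['A']
ancestors(fix=B): ['A', 'B']
common: ['A']

Answer: A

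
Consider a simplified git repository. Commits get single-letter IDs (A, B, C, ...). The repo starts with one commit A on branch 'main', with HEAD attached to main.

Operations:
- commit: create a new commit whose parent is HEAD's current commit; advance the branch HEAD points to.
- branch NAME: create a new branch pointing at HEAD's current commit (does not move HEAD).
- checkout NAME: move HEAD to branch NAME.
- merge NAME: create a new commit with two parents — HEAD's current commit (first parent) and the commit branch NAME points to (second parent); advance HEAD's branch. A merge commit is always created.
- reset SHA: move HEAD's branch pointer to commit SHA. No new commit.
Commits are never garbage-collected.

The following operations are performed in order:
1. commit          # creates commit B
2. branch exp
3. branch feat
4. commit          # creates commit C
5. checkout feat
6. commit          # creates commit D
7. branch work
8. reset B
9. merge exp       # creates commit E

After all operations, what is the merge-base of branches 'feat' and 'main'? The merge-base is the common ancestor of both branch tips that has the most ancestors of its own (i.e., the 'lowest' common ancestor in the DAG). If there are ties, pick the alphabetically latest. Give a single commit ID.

Answer: B

Derivation:
After op 1 (commit): HEAD=main@B [main=B]
After op 2 (branch): HEAD=main@B [exp=B main=B]
After op 3 (branch): HEAD=main@B [exp=B feat=B main=B]
After op 4 (commit): HEAD=main@C [exp=B feat=B main=C]
After op 5 (checkout): HEAD=feat@B [exp=B feat=B main=C]
After op 6 (commit): HEAD=feat@D [exp=B feat=D main=C]
After op 7 (branch): HEAD=feat@D [exp=B feat=D main=C work=D]
After op 8 (reset): HEAD=feat@B [exp=B feat=B main=C work=D]
After op 9 (merge): HEAD=feat@E [exp=B feat=E main=C work=D]
ancestors(feat=E): ['A', 'B', 'E']
ancestors(main=C): ['A', 'B', 'C']
common: ['A', 'B']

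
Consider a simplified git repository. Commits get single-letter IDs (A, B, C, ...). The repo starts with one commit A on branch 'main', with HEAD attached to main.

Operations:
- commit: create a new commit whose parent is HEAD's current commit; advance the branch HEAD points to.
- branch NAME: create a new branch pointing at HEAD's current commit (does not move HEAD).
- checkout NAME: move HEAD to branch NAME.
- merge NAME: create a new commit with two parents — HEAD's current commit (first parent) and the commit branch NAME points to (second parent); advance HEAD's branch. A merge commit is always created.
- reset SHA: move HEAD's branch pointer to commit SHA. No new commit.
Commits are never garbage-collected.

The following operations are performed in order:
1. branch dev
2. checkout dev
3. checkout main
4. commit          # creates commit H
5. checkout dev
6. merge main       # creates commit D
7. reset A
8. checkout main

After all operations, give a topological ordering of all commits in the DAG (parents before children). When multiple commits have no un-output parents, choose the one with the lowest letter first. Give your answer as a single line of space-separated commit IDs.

After op 1 (branch): HEAD=main@A [dev=A main=A]
After op 2 (checkout): HEAD=dev@A [dev=A main=A]
After op 3 (checkout): HEAD=main@A [dev=A main=A]
After op 4 (commit): HEAD=main@H [dev=A main=H]
After op 5 (checkout): HEAD=dev@A [dev=A main=H]
After op 6 (merge): HEAD=dev@D [dev=D main=H]
After op 7 (reset): HEAD=dev@A [dev=A main=H]
After op 8 (checkout): HEAD=main@H [dev=A main=H]
commit A: parents=[]
commit D: parents=['A', 'H']
commit H: parents=['A']

Answer: A H D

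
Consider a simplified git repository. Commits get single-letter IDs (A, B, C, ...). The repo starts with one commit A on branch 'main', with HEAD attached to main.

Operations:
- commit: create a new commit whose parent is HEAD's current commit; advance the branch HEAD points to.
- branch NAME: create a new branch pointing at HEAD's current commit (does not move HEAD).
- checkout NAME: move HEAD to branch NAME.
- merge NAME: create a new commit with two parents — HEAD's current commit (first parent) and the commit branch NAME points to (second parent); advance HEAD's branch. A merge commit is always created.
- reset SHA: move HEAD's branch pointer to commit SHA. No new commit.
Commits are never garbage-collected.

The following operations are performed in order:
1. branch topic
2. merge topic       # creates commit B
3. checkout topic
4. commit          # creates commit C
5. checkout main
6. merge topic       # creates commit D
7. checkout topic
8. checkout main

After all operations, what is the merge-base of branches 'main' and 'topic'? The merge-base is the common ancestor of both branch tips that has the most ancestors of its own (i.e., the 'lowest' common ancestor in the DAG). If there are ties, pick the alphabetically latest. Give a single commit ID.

After op 1 (branch): HEAD=main@A [main=A topic=A]
After op 2 (merge): HEAD=main@B [main=B topic=A]
After op 3 (checkout): HEAD=topic@A [main=B topic=A]
After op 4 (commit): HEAD=topic@C [main=B topic=C]
After op 5 (checkout): HEAD=main@B [main=B topic=C]
After op 6 (merge): HEAD=main@D [main=D topic=C]
After op 7 (checkout): HEAD=topic@C [main=D topic=C]
After op 8 (checkout): HEAD=main@D [main=D topic=C]
ancestors(main=D): ['A', 'B', 'C', 'D']
ancestors(topic=C): ['A', 'C']
common: ['A', 'C']

Answer: C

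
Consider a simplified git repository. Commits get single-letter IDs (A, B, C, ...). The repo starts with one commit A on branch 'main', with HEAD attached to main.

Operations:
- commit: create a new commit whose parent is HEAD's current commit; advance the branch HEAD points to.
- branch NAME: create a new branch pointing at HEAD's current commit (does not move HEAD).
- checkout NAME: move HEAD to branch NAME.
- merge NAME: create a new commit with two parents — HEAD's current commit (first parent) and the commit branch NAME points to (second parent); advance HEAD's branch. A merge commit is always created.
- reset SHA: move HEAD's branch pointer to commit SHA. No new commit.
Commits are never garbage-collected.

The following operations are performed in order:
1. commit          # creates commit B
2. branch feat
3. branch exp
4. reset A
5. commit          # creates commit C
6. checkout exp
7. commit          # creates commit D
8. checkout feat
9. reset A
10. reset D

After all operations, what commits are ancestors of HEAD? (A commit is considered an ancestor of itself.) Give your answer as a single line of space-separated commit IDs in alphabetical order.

Answer: A B D

Derivation:
After op 1 (commit): HEAD=main@B [main=B]
After op 2 (branch): HEAD=main@B [feat=B main=B]
After op 3 (branch): HEAD=main@B [exp=B feat=B main=B]
After op 4 (reset): HEAD=main@A [exp=B feat=B main=A]
After op 5 (commit): HEAD=main@C [exp=B feat=B main=C]
After op 6 (checkout): HEAD=exp@B [exp=B feat=B main=C]
After op 7 (commit): HEAD=exp@D [exp=D feat=B main=C]
After op 8 (checkout): HEAD=feat@B [exp=D feat=B main=C]
After op 9 (reset): HEAD=feat@A [exp=D feat=A main=C]
After op 10 (reset): HEAD=feat@D [exp=D feat=D main=C]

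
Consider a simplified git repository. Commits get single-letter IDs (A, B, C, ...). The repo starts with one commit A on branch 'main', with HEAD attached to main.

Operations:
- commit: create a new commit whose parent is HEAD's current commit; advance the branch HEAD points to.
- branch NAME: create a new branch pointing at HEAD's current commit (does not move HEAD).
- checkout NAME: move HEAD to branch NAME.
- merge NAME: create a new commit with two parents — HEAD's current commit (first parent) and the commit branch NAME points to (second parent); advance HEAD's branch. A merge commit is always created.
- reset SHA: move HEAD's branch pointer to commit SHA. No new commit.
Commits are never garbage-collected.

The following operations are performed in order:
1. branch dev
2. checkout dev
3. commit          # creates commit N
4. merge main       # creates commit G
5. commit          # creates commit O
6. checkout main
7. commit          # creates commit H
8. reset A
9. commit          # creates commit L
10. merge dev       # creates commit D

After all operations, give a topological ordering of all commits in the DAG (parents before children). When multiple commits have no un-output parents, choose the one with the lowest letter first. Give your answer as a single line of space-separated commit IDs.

Answer: A H L N G O D

Derivation:
After op 1 (branch): HEAD=main@A [dev=A main=A]
After op 2 (checkout): HEAD=dev@A [dev=A main=A]
After op 3 (commit): HEAD=dev@N [dev=N main=A]
After op 4 (merge): HEAD=dev@G [dev=G main=A]
After op 5 (commit): HEAD=dev@O [dev=O main=A]
After op 6 (checkout): HEAD=main@A [dev=O main=A]
After op 7 (commit): HEAD=main@H [dev=O main=H]
After op 8 (reset): HEAD=main@A [dev=O main=A]
After op 9 (commit): HEAD=main@L [dev=O main=L]
After op 10 (merge): HEAD=main@D [dev=O main=D]
commit A: parents=[]
commit D: parents=['L', 'O']
commit G: parents=['N', 'A']
commit H: parents=['A']
commit L: parents=['A']
commit N: parents=['A']
commit O: parents=['G']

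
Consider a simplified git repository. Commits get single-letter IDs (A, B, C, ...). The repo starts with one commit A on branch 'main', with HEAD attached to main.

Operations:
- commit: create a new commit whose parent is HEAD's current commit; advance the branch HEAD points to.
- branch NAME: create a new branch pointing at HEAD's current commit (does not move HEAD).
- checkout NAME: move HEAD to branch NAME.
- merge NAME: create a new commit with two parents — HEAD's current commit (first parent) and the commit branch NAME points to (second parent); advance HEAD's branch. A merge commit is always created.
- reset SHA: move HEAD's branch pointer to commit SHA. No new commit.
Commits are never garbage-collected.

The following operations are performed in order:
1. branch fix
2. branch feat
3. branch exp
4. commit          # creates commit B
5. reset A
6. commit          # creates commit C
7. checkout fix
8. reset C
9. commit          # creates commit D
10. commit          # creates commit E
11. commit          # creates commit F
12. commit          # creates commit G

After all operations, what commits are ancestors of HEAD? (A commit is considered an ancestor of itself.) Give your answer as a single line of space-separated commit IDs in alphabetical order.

After op 1 (branch): HEAD=main@A [fix=A main=A]
After op 2 (branch): HEAD=main@A [feat=A fix=A main=A]
After op 3 (branch): HEAD=main@A [exp=A feat=A fix=A main=A]
After op 4 (commit): HEAD=main@B [exp=A feat=A fix=A main=B]
After op 5 (reset): HEAD=main@A [exp=A feat=A fix=A main=A]
After op 6 (commit): HEAD=main@C [exp=A feat=A fix=A main=C]
After op 7 (checkout): HEAD=fix@A [exp=A feat=A fix=A main=C]
After op 8 (reset): HEAD=fix@C [exp=A feat=A fix=C main=C]
After op 9 (commit): HEAD=fix@D [exp=A feat=A fix=D main=C]
After op 10 (commit): HEAD=fix@E [exp=A feat=A fix=E main=C]
After op 11 (commit): HEAD=fix@F [exp=A feat=A fix=F main=C]
After op 12 (commit): HEAD=fix@G [exp=A feat=A fix=G main=C]

Answer: A C D E F G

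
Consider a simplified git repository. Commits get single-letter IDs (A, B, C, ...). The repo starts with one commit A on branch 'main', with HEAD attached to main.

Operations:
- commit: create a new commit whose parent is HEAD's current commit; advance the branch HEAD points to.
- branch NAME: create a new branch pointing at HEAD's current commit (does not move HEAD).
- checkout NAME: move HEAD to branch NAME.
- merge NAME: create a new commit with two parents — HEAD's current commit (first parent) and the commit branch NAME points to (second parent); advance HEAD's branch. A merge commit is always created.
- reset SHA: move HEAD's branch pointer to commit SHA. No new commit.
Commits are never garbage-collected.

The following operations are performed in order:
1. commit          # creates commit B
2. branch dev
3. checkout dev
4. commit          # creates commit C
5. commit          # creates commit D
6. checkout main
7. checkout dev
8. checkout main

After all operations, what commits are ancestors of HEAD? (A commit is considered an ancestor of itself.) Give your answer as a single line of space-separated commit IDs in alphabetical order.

After op 1 (commit): HEAD=main@B [main=B]
After op 2 (branch): HEAD=main@B [dev=B main=B]
After op 3 (checkout): HEAD=dev@B [dev=B main=B]
After op 4 (commit): HEAD=dev@C [dev=C main=B]
After op 5 (commit): HEAD=dev@D [dev=D main=B]
After op 6 (checkout): HEAD=main@B [dev=D main=B]
After op 7 (checkout): HEAD=dev@D [dev=D main=B]
After op 8 (checkout): HEAD=main@B [dev=D main=B]

Answer: A B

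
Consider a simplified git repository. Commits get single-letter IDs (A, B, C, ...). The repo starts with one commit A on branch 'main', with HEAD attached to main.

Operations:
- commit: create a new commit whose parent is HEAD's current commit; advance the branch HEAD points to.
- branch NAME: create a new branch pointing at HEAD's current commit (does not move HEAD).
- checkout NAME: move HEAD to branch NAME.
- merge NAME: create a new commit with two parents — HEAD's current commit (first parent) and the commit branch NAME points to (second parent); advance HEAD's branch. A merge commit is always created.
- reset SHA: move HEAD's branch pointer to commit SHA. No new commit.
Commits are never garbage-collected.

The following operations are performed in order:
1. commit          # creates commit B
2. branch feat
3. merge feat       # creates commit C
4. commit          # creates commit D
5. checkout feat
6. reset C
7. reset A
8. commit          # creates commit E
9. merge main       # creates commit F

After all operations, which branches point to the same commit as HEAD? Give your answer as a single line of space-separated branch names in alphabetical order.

Answer: feat

Derivation:
After op 1 (commit): HEAD=main@B [main=B]
After op 2 (branch): HEAD=main@B [feat=B main=B]
After op 3 (merge): HEAD=main@C [feat=B main=C]
After op 4 (commit): HEAD=main@D [feat=B main=D]
After op 5 (checkout): HEAD=feat@B [feat=B main=D]
After op 6 (reset): HEAD=feat@C [feat=C main=D]
After op 7 (reset): HEAD=feat@A [feat=A main=D]
After op 8 (commit): HEAD=feat@E [feat=E main=D]
After op 9 (merge): HEAD=feat@F [feat=F main=D]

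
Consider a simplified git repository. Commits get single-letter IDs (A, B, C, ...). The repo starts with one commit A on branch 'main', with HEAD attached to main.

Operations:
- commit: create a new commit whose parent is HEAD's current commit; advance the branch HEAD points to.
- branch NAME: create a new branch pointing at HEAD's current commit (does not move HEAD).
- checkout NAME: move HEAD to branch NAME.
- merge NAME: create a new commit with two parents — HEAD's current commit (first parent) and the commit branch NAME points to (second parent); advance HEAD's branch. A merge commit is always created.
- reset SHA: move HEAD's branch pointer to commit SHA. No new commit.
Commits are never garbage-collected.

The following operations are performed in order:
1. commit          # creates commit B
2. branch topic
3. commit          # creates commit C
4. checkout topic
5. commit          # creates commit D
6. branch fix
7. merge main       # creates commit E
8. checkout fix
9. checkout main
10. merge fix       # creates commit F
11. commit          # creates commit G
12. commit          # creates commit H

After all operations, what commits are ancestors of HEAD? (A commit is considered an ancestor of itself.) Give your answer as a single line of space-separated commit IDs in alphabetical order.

Answer: A B C D F G H

Derivation:
After op 1 (commit): HEAD=main@B [main=B]
After op 2 (branch): HEAD=main@B [main=B topic=B]
After op 3 (commit): HEAD=main@C [main=C topic=B]
After op 4 (checkout): HEAD=topic@B [main=C topic=B]
After op 5 (commit): HEAD=topic@D [main=C topic=D]
After op 6 (branch): HEAD=topic@D [fix=D main=C topic=D]
After op 7 (merge): HEAD=topic@E [fix=D main=C topic=E]
After op 8 (checkout): HEAD=fix@D [fix=D main=C topic=E]
After op 9 (checkout): HEAD=main@C [fix=D main=C topic=E]
After op 10 (merge): HEAD=main@F [fix=D main=F topic=E]
After op 11 (commit): HEAD=main@G [fix=D main=G topic=E]
After op 12 (commit): HEAD=main@H [fix=D main=H topic=E]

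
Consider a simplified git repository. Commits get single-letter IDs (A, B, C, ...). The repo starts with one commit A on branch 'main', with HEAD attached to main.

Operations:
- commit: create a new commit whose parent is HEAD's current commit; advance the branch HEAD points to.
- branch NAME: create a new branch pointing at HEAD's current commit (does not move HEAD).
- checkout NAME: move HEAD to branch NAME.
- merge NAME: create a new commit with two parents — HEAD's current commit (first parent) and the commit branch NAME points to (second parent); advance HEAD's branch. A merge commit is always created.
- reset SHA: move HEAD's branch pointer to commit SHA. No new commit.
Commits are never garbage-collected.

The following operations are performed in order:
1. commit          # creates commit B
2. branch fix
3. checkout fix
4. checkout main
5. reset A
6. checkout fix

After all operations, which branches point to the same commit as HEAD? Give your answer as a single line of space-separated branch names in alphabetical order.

Answer: fix

Derivation:
After op 1 (commit): HEAD=main@B [main=B]
After op 2 (branch): HEAD=main@B [fix=B main=B]
After op 3 (checkout): HEAD=fix@B [fix=B main=B]
After op 4 (checkout): HEAD=main@B [fix=B main=B]
After op 5 (reset): HEAD=main@A [fix=B main=A]
After op 6 (checkout): HEAD=fix@B [fix=B main=A]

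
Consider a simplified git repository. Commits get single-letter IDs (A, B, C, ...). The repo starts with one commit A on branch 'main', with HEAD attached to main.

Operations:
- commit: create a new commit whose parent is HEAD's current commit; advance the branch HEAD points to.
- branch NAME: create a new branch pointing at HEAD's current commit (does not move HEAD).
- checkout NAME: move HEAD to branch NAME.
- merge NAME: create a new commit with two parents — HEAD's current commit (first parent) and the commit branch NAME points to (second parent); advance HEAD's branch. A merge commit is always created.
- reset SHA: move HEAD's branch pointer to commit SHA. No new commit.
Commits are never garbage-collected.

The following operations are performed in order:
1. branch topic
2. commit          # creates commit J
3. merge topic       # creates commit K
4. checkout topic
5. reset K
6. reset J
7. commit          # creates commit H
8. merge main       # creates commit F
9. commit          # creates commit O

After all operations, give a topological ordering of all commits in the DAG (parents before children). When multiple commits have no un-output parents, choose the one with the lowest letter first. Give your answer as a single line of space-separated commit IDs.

After op 1 (branch): HEAD=main@A [main=A topic=A]
After op 2 (commit): HEAD=main@J [main=J topic=A]
After op 3 (merge): HEAD=main@K [main=K topic=A]
After op 4 (checkout): HEAD=topic@A [main=K topic=A]
After op 5 (reset): HEAD=topic@K [main=K topic=K]
After op 6 (reset): HEAD=topic@J [main=K topic=J]
After op 7 (commit): HEAD=topic@H [main=K topic=H]
After op 8 (merge): HEAD=topic@F [main=K topic=F]
After op 9 (commit): HEAD=topic@O [main=K topic=O]
commit A: parents=[]
commit F: parents=['H', 'K']
commit H: parents=['J']
commit J: parents=['A']
commit K: parents=['J', 'A']
commit O: parents=['F']

Answer: A J H K F O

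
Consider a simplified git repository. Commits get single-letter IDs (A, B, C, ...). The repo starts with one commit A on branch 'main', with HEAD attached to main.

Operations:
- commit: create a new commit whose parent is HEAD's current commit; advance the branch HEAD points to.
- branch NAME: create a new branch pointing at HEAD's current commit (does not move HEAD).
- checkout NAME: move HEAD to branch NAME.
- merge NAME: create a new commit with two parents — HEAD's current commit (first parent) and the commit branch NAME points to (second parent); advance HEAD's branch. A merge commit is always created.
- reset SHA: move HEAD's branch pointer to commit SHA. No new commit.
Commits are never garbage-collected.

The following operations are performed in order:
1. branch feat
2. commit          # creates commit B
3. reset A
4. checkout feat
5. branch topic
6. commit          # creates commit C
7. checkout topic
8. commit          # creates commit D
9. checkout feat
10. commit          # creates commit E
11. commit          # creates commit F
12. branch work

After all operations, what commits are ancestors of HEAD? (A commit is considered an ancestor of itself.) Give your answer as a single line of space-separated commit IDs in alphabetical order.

After op 1 (branch): HEAD=main@A [feat=A main=A]
After op 2 (commit): HEAD=main@B [feat=A main=B]
After op 3 (reset): HEAD=main@A [feat=A main=A]
After op 4 (checkout): HEAD=feat@A [feat=A main=A]
After op 5 (branch): HEAD=feat@A [feat=A main=A topic=A]
After op 6 (commit): HEAD=feat@C [feat=C main=A topic=A]
After op 7 (checkout): HEAD=topic@A [feat=C main=A topic=A]
After op 8 (commit): HEAD=topic@D [feat=C main=A topic=D]
After op 9 (checkout): HEAD=feat@C [feat=C main=A topic=D]
After op 10 (commit): HEAD=feat@E [feat=E main=A topic=D]
After op 11 (commit): HEAD=feat@F [feat=F main=A topic=D]
After op 12 (branch): HEAD=feat@F [feat=F main=A topic=D work=F]

Answer: A C E F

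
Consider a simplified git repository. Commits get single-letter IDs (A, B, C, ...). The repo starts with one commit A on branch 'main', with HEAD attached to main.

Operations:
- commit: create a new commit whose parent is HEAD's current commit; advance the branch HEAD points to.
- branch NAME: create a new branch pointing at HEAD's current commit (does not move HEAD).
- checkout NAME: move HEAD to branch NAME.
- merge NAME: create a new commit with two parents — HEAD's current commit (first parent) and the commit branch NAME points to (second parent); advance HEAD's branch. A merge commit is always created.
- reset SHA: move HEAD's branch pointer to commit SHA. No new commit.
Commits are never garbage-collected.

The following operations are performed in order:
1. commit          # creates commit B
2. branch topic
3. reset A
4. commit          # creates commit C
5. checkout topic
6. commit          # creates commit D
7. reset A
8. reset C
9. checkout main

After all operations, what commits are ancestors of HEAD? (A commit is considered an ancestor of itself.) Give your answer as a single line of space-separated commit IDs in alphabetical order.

Answer: A C

Derivation:
After op 1 (commit): HEAD=main@B [main=B]
After op 2 (branch): HEAD=main@B [main=B topic=B]
After op 3 (reset): HEAD=main@A [main=A topic=B]
After op 4 (commit): HEAD=main@C [main=C topic=B]
After op 5 (checkout): HEAD=topic@B [main=C topic=B]
After op 6 (commit): HEAD=topic@D [main=C topic=D]
After op 7 (reset): HEAD=topic@A [main=C topic=A]
After op 8 (reset): HEAD=topic@C [main=C topic=C]
After op 9 (checkout): HEAD=main@C [main=C topic=C]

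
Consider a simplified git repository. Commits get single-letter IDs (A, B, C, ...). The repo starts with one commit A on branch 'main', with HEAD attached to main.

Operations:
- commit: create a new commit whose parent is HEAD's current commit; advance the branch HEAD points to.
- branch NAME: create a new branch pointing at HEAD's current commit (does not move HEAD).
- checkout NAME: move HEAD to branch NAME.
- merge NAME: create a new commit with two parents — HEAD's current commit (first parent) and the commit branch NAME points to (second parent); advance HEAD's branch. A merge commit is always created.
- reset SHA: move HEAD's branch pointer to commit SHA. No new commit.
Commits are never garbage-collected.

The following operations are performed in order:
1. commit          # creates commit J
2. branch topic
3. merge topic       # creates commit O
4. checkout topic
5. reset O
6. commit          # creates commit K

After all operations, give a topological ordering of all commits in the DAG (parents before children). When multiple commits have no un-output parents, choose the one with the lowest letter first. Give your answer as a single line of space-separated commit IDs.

Answer: A J O K

Derivation:
After op 1 (commit): HEAD=main@J [main=J]
After op 2 (branch): HEAD=main@J [main=J topic=J]
After op 3 (merge): HEAD=main@O [main=O topic=J]
After op 4 (checkout): HEAD=topic@J [main=O topic=J]
After op 5 (reset): HEAD=topic@O [main=O topic=O]
After op 6 (commit): HEAD=topic@K [main=O topic=K]
commit A: parents=[]
commit J: parents=['A']
commit K: parents=['O']
commit O: parents=['J', 'J']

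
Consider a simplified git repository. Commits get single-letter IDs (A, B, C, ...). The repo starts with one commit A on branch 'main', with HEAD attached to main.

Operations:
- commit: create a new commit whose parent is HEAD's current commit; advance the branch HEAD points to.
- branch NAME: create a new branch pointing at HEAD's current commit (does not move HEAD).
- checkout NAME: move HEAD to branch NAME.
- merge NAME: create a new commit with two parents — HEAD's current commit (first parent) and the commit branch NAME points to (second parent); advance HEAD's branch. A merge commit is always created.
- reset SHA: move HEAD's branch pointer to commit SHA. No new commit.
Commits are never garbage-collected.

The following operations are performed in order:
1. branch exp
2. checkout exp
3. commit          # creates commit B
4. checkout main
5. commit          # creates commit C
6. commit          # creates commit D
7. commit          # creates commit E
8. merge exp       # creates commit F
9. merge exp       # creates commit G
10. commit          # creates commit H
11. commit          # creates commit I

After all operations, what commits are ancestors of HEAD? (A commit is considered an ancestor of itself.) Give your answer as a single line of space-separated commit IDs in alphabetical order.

Answer: A B C D E F G H I

Derivation:
After op 1 (branch): HEAD=main@A [exp=A main=A]
After op 2 (checkout): HEAD=exp@A [exp=A main=A]
After op 3 (commit): HEAD=exp@B [exp=B main=A]
After op 4 (checkout): HEAD=main@A [exp=B main=A]
After op 5 (commit): HEAD=main@C [exp=B main=C]
After op 6 (commit): HEAD=main@D [exp=B main=D]
After op 7 (commit): HEAD=main@E [exp=B main=E]
After op 8 (merge): HEAD=main@F [exp=B main=F]
After op 9 (merge): HEAD=main@G [exp=B main=G]
After op 10 (commit): HEAD=main@H [exp=B main=H]
After op 11 (commit): HEAD=main@I [exp=B main=I]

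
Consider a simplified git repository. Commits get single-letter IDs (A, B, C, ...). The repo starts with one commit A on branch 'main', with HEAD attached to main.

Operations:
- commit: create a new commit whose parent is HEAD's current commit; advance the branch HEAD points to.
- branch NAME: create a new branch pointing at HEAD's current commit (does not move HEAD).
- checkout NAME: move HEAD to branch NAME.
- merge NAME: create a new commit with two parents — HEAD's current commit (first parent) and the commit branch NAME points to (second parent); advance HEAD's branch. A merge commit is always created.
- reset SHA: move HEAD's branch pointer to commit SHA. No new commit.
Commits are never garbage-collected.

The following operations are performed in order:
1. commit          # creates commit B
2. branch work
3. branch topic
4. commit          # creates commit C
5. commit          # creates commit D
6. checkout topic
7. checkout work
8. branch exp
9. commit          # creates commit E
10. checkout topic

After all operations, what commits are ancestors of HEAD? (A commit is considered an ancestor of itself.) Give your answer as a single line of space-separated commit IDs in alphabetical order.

After op 1 (commit): HEAD=main@B [main=B]
After op 2 (branch): HEAD=main@B [main=B work=B]
After op 3 (branch): HEAD=main@B [main=B topic=B work=B]
After op 4 (commit): HEAD=main@C [main=C topic=B work=B]
After op 5 (commit): HEAD=main@D [main=D topic=B work=B]
After op 6 (checkout): HEAD=topic@B [main=D topic=B work=B]
After op 7 (checkout): HEAD=work@B [main=D topic=B work=B]
After op 8 (branch): HEAD=work@B [exp=B main=D topic=B work=B]
After op 9 (commit): HEAD=work@E [exp=B main=D topic=B work=E]
After op 10 (checkout): HEAD=topic@B [exp=B main=D topic=B work=E]

Answer: A B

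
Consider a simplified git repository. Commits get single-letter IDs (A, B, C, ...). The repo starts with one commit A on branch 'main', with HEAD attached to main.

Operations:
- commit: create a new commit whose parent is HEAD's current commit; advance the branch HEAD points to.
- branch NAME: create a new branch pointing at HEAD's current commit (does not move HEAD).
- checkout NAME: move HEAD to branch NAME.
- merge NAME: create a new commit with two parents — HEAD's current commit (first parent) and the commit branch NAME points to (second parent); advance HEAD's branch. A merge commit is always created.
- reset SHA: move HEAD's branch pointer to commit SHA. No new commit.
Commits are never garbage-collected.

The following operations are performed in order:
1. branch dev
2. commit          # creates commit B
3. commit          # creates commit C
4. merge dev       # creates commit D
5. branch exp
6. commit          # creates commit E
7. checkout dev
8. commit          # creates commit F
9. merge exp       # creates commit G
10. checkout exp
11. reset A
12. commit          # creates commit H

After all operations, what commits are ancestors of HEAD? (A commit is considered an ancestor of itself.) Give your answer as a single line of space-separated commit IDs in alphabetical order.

After op 1 (branch): HEAD=main@A [dev=A main=A]
After op 2 (commit): HEAD=main@B [dev=A main=B]
After op 3 (commit): HEAD=main@C [dev=A main=C]
After op 4 (merge): HEAD=main@D [dev=A main=D]
After op 5 (branch): HEAD=main@D [dev=A exp=D main=D]
After op 6 (commit): HEAD=main@E [dev=A exp=D main=E]
After op 7 (checkout): HEAD=dev@A [dev=A exp=D main=E]
After op 8 (commit): HEAD=dev@F [dev=F exp=D main=E]
After op 9 (merge): HEAD=dev@G [dev=G exp=D main=E]
After op 10 (checkout): HEAD=exp@D [dev=G exp=D main=E]
After op 11 (reset): HEAD=exp@A [dev=G exp=A main=E]
After op 12 (commit): HEAD=exp@H [dev=G exp=H main=E]

Answer: A H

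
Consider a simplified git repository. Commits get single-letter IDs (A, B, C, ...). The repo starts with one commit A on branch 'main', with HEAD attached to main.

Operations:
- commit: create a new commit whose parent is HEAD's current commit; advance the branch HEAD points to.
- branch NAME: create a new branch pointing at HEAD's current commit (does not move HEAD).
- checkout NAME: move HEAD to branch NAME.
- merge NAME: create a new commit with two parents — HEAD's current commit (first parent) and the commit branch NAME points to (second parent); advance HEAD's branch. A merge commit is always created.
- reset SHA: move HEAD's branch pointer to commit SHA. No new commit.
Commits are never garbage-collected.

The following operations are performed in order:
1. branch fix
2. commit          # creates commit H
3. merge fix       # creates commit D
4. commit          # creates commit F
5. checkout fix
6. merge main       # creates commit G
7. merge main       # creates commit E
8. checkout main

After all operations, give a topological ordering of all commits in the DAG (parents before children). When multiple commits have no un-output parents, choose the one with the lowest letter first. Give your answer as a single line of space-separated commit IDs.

Answer: A H D F G E

Derivation:
After op 1 (branch): HEAD=main@A [fix=A main=A]
After op 2 (commit): HEAD=main@H [fix=A main=H]
After op 3 (merge): HEAD=main@D [fix=A main=D]
After op 4 (commit): HEAD=main@F [fix=A main=F]
After op 5 (checkout): HEAD=fix@A [fix=A main=F]
After op 6 (merge): HEAD=fix@G [fix=G main=F]
After op 7 (merge): HEAD=fix@E [fix=E main=F]
After op 8 (checkout): HEAD=main@F [fix=E main=F]
commit A: parents=[]
commit D: parents=['H', 'A']
commit E: parents=['G', 'F']
commit F: parents=['D']
commit G: parents=['A', 'F']
commit H: parents=['A']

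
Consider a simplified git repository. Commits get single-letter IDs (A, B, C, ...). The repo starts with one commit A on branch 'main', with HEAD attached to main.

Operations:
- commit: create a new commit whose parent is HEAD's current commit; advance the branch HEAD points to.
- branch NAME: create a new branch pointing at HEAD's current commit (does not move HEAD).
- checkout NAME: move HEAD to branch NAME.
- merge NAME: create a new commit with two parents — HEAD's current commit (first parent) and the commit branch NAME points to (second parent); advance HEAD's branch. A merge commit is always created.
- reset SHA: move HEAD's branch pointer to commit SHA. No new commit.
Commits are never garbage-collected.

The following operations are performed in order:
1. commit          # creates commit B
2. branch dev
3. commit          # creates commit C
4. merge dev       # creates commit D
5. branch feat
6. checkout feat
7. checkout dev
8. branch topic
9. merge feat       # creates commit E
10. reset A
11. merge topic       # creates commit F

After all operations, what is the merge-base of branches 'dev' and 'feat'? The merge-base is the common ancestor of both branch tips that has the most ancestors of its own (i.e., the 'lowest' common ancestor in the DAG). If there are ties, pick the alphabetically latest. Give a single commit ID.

After op 1 (commit): HEAD=main@B [main=B]
After op 2 (branch): HEAD=main@B [dev=B main=B]
After op 3 (commit): HEAD=main@C [dev=B main=C]
After op 4 (merge): HEAD=main@D [dev=B main=D]
After op 5 (branch): HEAD=main@D [dev=B feat=D main=D]
After op 6 (checkout): HEAD=feat@D [dev=B feat=D main=D]
After op 7 (checkout): HEAD=dev@B [dev=B feat=D main=D]
After op 8 (branch): HEAD=dev@B [dev=B feat=D main=D topic=B]
After op 9 (merge): HEAD=dev@E [dev=E feat=D main=D topic=B]
After op 10 (reset): HEAD=dev@A [dev=A feat=D main=D topic=B]
After op 11 (merge): HEAD=dev@F [dev=F feat=D main=D topic=B]
ancestors(dev=F): ['A', 'B', 'F']
ancestors(feat=D): ['A', 'B', 'C', 'D']
common: ['A', 'B']

Answer: B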